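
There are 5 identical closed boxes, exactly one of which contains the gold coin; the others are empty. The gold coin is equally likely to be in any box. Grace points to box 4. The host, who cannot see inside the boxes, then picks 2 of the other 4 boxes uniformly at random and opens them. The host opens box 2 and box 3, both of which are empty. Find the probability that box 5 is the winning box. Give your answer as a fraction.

Condition on the true location of the gold coin.
If it is in any of boxes 1, 4, and 5 (prior 1/5 each): the host picks exactly this set with probability 1/6 regardless, and none is the prize; weight (1/5)·(1/6) = 1/30 each.
If it is in either of boxes 2 and 3 (prior 1/5 each): that box was opened and seen not to hold the prize — ruled out; weight (1/5)·0 = 0 each.
The weights sum to 1/10.
So P(the gold coin in box 5 | the host opened box 2 and box 3) = (1/30) / (1/10) = 1/3.

1/3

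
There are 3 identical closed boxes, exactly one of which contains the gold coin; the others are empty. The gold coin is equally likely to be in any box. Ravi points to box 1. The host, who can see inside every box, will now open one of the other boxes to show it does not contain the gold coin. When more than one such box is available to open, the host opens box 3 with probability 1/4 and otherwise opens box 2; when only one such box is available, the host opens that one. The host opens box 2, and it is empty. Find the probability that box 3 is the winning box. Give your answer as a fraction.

4/7

Apply Bayes' rule, conditioning on where the gold coin actually is.
If it is in box 1 (prior 1/3): box 3 is available but not opened, probability 3/4; weight (1/3)·(3/4) = 1/4.
If it is in box 2 (prior 1/3): the host opened box 2, so this case is ruled out; weight (1/3)·0 = 0.
If it is in box 3 (prior 1/3): only box 2 is available, probability 1; weight (1/3)·1 = 1/3.
The weights sum to 7/12.
So P(the gold coin in box 3 | the host opened box 2) = (1/3) / (7/12) = 4/7.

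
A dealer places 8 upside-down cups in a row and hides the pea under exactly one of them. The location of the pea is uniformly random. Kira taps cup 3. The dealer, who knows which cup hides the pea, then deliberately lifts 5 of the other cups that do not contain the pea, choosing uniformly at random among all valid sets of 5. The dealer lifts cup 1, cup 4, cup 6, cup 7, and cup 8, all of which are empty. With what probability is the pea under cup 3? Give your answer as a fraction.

1/8

Consider each possible location of the pea in turn.
If it is under any of cups 1, 4, 6, 7, and 8 (prior 1/8 each): that cup was opened and seen not to hold the prize — ruled out; weight (1/8)·0 = 0 each.
If it is under either of cups 2 and 5 (prior 1/8 each): the dealer has 6 equally likely choices, so probability 1/6; weight (1/8)·(1/6) = 1/48 each.
If it is under cup 3 (prior 1/8): the dealer has 21 equally likely choices, so probability 1/21; weight (1/8)·(1/21) = 1/168.
The weights sum to 1/21.
So P(the pea under cup 3 | the dealer opened cup 1, cup 4, cup 6, cup 7, and cup 8) = (1/168) / (1/21) = 1/8.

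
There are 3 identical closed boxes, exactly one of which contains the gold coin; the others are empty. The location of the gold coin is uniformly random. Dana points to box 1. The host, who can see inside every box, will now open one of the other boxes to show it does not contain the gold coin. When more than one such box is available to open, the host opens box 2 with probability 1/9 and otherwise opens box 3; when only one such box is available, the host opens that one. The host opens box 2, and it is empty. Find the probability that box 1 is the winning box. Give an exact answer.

1/10

Condition on the true location of the gold coin.
If it is in box 1 (prior 1/3): box 2 is available, opened with probability 1/9; weight (1/3)·(1/9) = 1/27.
If it is in box 2 (prior 1/3): the host opened box 2, so this case is ruled out; weight (1/3)·0 = 0.
If it is in box 3 (prior 1/3): only box 2 is available, probability 1; weight (1/3)·1 = 1/3.
The weights sum to 10/27.
So P(the gold coin in box 1 | the host opened box 2) = (1/27) / (10/27) = 1/10.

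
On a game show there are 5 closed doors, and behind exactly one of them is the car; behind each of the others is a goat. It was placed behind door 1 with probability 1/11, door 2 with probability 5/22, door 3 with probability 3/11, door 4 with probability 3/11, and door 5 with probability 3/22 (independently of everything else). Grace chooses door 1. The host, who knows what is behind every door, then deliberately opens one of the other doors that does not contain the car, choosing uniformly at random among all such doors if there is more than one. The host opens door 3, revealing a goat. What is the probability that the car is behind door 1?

3/31

Consider each possible location of the car in turn.
If it is behind door 1 (prior 1/11): the host has 4 equally likely choices, so probability 1/4; weight (1/11)·(1/4) = 1/44.
If it is behind door 2 (prior 5/22): the host has 3 equally likely choices, so probability 1/3; weight (5/22)·(1/3) = 5/66.
If it is behind door 3 (prior 3/11): the host opened door 3, so this case is ruled out; weight (3/11)·0 = 0.
If it is behind door 4 (prior 3/11): the host has 3 equally likely choices, so probability 1/3; weight (3/11)·(1/3) = 1/11.
If it is behind door 5 (prior 3/22): the host has 3 equally likely choices, so probability 1/3; weight (3/22)·(1/3) = 1/22.
The weights sum to 31/132.
So P(the car behind door 1 | the host opened door 3) = (1/44) / (31/132) = 3/31.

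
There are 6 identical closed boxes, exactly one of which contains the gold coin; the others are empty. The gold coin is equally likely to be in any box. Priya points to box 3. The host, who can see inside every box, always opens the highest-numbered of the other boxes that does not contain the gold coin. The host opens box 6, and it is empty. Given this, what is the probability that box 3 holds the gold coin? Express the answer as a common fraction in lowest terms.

1/5

Apply Bayes' rule, conditioning on where the gold coin actually is.
If it is in any of boxes 1, 2, 3, 4, and 5 (prior 1/6 each): box 6 is the highest-numbered option available, probability 1; weight (1/6)·1 = 1/6 each.
If it is in box 6 (prior 1/6): the host opened box 6, so this case is ruled out; weight (1/6)·0 = 0.
The weights sum to 5/6.
So P(the gold coin in box 3 | the host opened box 6) = (1/6) / (5/6) = 1/5.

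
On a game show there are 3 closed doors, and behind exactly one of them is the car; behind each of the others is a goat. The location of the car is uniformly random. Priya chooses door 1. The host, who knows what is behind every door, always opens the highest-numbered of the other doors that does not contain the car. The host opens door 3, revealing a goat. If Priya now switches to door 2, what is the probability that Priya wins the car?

Apply Bayes' rule, conditioning on where the car actually is.
If it is behind either of doors 1 and 2 (prior 1/3 each): door 3 is the highest-numbered option available, probability 1; weight (1/3)·1 = 1/3 each.
If it is behind door 3 (prior 1/3): the host opened door 3, so this case is ruled out; weight (1/3)·0 = 0.
The weights sum to 2/3.
So P(the car behind door 2 | the host opened door 3) = (1/3) / (2/3) = 1/2.

1/2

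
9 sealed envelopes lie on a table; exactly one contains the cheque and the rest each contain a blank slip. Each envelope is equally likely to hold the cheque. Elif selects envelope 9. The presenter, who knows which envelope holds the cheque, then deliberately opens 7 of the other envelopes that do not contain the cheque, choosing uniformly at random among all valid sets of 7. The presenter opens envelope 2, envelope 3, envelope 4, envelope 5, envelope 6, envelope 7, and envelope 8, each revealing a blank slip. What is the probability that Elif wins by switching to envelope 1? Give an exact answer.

Apply Bayes' rule, conditioning on where the cheque actually is.
If it is in envelope 1 (prior 1/9): the presenter has no choice, probability 1; weight (1/9)·1 = 1/9.
If it is in any of envelopes 2, 3, 4, 5, 6, 7, and 8 (prior 1/9 each): that envelope was opened and seen not to hold the prize — ruled out; weight (1/9)·0 = 0 each.
If it is in envelope 9 (prior 1/9): the presenter has 8 equally likely choices, so probability 1/8; weight (1/9)·(1/8) = 1/72.
The weights sum to 1/8.
So P(the cheque in envelope 1 | the presenter opened envelope 2, envelope 3, envelope 4, envelope 5, envelope 6, envelope 7, and envelope 8) = (1/9) / (1/8) = 8/9.

8/9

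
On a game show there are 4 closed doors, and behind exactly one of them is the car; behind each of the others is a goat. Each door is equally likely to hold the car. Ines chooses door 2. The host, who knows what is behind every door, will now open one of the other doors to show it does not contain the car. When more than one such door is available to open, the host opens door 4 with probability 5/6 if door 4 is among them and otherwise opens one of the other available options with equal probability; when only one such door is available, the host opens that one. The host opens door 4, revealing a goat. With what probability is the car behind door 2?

1/3

Apply Bayes' rule, conditioning on where the car actually is.
If it is behind any of doors 1, 2, and 3 (prior 1/4 each): door 4 is available, opened with probability 5/6; weight (1/4)·(5/6) = 5/24 each.
If it is behind door 4 (prior 1/4): the host opened door 4, so this case is ruled out; weight (1/4)·0 = 0.
The weights sum to 5/8.
So P(the car behind door 2 | the host opened door 4) = (5/24) / (5/8) = 1/3.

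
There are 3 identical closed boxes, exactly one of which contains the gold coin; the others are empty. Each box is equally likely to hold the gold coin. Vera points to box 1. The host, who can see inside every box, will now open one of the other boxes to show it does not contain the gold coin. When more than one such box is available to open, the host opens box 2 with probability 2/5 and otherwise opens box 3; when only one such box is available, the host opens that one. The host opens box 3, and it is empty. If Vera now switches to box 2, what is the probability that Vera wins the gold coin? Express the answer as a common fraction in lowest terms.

Condition on the true location of the gold coin.
If it is in box 1 (prior 1/3): box 2 is available but not opened, probability 3/5; weight (1/3)·(3/5) = 1/5.
If it is in box 2 (prior 1/3): only box 3 is available, probability 1; weight (1/3)·1 = 1/3.
If it is in box 3 (prior 1/3): the host opened box 3, so this case is ruled out; weight (1/3)·0 = 0.
The weights sum to 8/15.
So P(the gold coin in box 2 | the host opened box 3) = (1/3) / (8/15) = 5/8.

5/8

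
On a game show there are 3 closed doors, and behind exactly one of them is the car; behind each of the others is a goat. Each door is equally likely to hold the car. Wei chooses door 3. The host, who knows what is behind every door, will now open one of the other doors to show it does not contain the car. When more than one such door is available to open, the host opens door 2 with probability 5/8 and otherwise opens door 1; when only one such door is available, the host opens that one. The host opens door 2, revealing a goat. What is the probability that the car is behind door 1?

Condition on the true location of the car.
If it is behind door 1 (prior 1/3): only door 2 is available, probability 1; weight (1/3)·1 = 1/3.
If it is behind door 2 (prior 1/3): the host opened door 2, so this case is ruled out; weight (1/3)·0 = 0.
If it is behind door 3 (prior 1/3): door 2 is available, opened with probability 5/8; weight (1/3)·(5/8) = 5/24.
The weights sum to 13/24.
So P(the car behind door 1 | the host opened door 2) = (1/3) / (13/24) = 8/13.

8/13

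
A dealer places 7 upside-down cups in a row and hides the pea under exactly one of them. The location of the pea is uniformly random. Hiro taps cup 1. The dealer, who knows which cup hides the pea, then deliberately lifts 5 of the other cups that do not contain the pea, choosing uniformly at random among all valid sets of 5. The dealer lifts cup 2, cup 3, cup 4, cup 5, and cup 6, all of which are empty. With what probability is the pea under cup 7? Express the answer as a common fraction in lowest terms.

Consider each possible location of the pea in turn.
If it is under cup 1 (prior 1/7): the dealer has 6 equally likely choices, so probability 1/6; weight (1/7)·(1/6) = 1/42.
If it is under any of cups 2, 3, 4, 5, and 6 (prior 1/7 each): that cup was opened and seen not to hold the prize — ruled out; weight (1/7)·0 = 0 each.
If it is under cup 7 (prior 1/7): the dealer has no choice, probability 1; weight (1/7)·1 = 1/7.
The weights sum to 1/6.
So P(the pea under cup 7 | the dealer opened cup 2, cup 3, cup 4, cup 5, and cup 6) = (1/7) / (1/6) = 6/7.

6/7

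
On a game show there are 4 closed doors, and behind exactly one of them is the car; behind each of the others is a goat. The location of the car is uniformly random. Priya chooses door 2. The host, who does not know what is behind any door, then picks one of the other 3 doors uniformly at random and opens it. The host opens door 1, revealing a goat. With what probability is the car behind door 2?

1/3

Because the host chose which door to open without knowing where the car is, the choice is independent of the prize location. Learning that door 1 does not hold the car simply rules out that one location and leaves the remaining 3 doors still equally likely by symmetry.
So P(the car behind door 2) = 1/3.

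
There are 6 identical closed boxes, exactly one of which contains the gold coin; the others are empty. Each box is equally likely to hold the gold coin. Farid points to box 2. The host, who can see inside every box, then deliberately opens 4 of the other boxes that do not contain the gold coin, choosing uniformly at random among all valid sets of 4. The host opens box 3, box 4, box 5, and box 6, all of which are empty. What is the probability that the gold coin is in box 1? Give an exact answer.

5/6

Apply Bayes' rule, conditioning on where the gold coin actually is.
If it is in box 1 (prior 1/6): the host has no choice, probability 1; weight (1/6)·1 = 1/6.
If it is in box 2 (prior 1/6): the host has 5 equally likely choices, so probability 1/5; weight (1/6)·(1/5) = 1/30.
If it is in any of boxes 3, 4, 5, and 6 (prior 1/6 each): that box was opened and seen not to hold the prize — ruled out; weight (1/6)·0 = 0 each.
The weights sum to 1/5.
So P(the gold coin in box 1 | the host opened box 3, box 4, box 5, and box 6) = (1/6) / (1/5) = 5/6.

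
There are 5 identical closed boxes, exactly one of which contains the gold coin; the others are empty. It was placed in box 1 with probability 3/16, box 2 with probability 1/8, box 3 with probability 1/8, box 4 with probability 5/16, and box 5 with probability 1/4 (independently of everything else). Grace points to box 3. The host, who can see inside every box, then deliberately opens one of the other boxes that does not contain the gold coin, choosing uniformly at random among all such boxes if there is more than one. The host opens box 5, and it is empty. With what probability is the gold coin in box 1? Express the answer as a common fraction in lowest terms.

6/23

Apply Bayes' rule, conditioning on where the gold coin actually is.
If it is in box 1 (prior 3/16): the host has 3 equally likely choices, so probability 1/3; weight (3/16)·(1/3) = 1/16.
If it is in box 2 (prior 1/8): the host has 3 equally likely choices, so probability 1/3; weight (1/8)·(1/3) = 1/24.
If it is in box 3 (prior 1/8): the host has 4 equally likely choices, so probability 1/4; weight (1/8)·(1/4) = 1/32.
If it is in box 4 (prior 5/16): the host has 3 equally likely choices, so probability 1/3; weight (5/16)·(1/3) = 5/48.
If it is in box 5 (prior 1/4): the host opened box 5, so this case is ruled out; weight (1/4)·0 = 0.
The weights sum to 23/96.
So P(the gold coin in box 1 | the host opened box 5) = (1/16) / (23/96) = 6/23.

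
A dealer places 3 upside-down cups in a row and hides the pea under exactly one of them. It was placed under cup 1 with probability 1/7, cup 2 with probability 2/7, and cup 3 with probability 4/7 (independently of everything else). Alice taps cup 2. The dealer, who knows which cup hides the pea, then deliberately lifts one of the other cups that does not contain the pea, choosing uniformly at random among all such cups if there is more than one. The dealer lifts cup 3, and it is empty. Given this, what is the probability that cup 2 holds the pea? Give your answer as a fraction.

1/2

Consider each possible location of the pea in turn.
If it is under cup 1 (prior 1/7): the dealer has no choice, probability 1; weight (1/7)·1 = 1/7.
If it is under cup 2 (prior 2/7): the dealer has 2 equally likely choices, so probability 1/2; weight (2/7)·(1/2) = 1/7.
If it is under cup 3 (prior 4/7): the dealer opened cup 3, so this case is ruled out; weight (4/7)·0 = 0.
The weights sum to 2/7.
So P(the pea under cup 2 | the dealer opened cup 3) = (1/7) / (2/7) = 1/2.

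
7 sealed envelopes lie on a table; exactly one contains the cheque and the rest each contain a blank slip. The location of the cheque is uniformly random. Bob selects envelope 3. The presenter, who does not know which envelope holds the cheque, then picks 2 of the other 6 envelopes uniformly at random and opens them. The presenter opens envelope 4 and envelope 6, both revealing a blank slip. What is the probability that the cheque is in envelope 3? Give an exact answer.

1/5

Condition on the true location of the cheque.
If it is in any of envelopes 1, 2, 3, 5, and 7 (prior 1/7 each): the presenter picks exactly this set with probability 1/15 regardless, and none is the prize; weight (1/7)·(1/15) = 1/105 each.
If it is in either of envelopes 4 and 6 (prior 1/7 each): that envelope was opened and seen not to hold the prize — ruled out; weight (1/7)·0 = 0 each.
The weights sum to 1/21.
So P(the cheque in envelope 3 | the presenter opened envelope 4 and envelope 6) = (1/105) / (1/21) = 1/5.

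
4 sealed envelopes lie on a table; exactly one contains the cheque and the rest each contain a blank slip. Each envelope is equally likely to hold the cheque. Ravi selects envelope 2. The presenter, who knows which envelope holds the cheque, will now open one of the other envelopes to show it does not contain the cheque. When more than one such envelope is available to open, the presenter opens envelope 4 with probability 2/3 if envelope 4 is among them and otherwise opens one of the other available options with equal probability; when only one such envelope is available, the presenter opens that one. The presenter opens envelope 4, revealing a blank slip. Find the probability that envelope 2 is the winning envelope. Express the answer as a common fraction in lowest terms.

Condition on the true location of the cheque.
If it is in any of envelopes 1, 2, and 3 (prior 1/4 each): envelope 4 is available, opened with probability 2/3; weight (1/4)·(2/3) = 1/6 each.
If it is in envelope 4 (prior 1/4): the presenter opened envelope 4, so this case is ruled out; weight (1/4)·0 = 0.
The weights sum to 1/2.
So P(the cheque in envelope 2 | the presenter opened envelope 4) = (1/6) / (1/2) = 1/3.

1/3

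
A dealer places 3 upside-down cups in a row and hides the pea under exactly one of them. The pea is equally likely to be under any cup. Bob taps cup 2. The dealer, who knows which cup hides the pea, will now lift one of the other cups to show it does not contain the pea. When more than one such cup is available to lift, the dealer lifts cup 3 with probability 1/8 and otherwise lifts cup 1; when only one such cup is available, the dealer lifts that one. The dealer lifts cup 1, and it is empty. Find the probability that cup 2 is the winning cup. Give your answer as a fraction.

7/15

Apply Bayes' rule, conditioning on where the pea actually is.
If it is under cup 1 (prior 1/3): the dealer opened cup 1, so this case is ruled out; weight (1/3)·0 = 0.
If it is under cup 2 (prior 1/3): cup 3 is available but not opened, probability 7/8; weight (1/3)·(7/8) = 7/24.
If it is under cup 3 (prior 1/3): only cup 1 is available, probability 1; weight (1/3)·1 = 1/3.
The weights sum to 5/8.
So P(the pea under cup 2 | the dealer opened cup 1) = (7/24) / (5/8) = 7/15.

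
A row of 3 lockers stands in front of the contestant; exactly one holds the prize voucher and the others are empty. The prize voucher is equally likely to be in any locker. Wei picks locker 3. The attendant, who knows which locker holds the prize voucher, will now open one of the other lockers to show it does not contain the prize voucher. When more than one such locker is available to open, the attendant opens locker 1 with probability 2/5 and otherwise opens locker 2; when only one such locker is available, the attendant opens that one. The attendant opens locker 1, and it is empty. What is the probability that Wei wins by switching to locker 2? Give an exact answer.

5/7

Apply Bayes' rule, conditioning on where the prize voucher actually is.
If it is in locker 1 (prior 1/3): the attendant opened locker 1, so this case is ruled out; weight (1/3)·0 = 0.
If it is in locker 2 (prior 1/3): only locker 1 is available, probability 1; weight (1/3)·1 = 1/3.
If it is in locker 3 (prior 1/3): locker 1 is available, opened with probability 2/5; weight (1/3)·(2/5) = 2/15.
The weights sum to 7/15.
So P(the prize voucher in locker 2 | the attendant opened locker 1) = (1/3) / (7/15) = 5/7.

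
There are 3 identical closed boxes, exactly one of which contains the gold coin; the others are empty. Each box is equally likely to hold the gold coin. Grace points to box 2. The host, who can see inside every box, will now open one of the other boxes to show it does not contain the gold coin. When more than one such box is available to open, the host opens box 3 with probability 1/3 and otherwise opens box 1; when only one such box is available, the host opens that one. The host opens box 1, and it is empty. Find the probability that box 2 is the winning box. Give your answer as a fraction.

2/5

Consider each possible location of the gold coin in turn.
If it is in box 1 (prior 1/3): the host opened box 1, so this case is ruled out; weight (1/3)·0 = 0.
If it is in box 2 (prior 1/3): box 3 is available but not opened, probability 2/3; weight (1/3)·(2/3) = 2/9.
If it is in box 3 (prior 1/3): only box 1 is available, probability 1; weight (1/3)·1 = 1/3.
The weights sum to 5/9.
So P(the gold coin in box 2 | the host opened box 1) = (2/9) / (5/9) = 2/5.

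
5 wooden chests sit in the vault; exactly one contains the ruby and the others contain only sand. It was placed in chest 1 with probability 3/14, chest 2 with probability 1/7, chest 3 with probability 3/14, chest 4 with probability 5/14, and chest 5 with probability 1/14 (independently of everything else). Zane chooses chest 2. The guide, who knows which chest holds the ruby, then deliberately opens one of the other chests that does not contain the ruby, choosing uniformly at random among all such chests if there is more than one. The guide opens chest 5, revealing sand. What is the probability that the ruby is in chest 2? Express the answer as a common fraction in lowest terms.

Apply Bayes' rule, conditioning on where the ruby actually is.
If it is in either of chests 1 and 3 (prior 3/14 each): the guide has 3 equally likely choices, so probability 1/3; weight (3/14)·(1/3) = 1/14 each.
If it is in chest 2 (prior 1/7): the guide has 4 equally likely choices, so probability 1/4; weight (1/7)·(1/4) = 1/28.
If it is in chest 4 (prior 5/14): the guide has 3 equally likely choices, so probability 1/3; weight (5/14)·(1/3) = 5/42.
If it is in chest 5 (prior 1/14): the guide opened chest 5, so this case is ruled out; weight (1/14)·0 = 0.
The weights sum to 25/84.
So P(the ruby in chest 2 | the guide opened chest 5) = (1/28) / (25/84) = 3/25.

3/25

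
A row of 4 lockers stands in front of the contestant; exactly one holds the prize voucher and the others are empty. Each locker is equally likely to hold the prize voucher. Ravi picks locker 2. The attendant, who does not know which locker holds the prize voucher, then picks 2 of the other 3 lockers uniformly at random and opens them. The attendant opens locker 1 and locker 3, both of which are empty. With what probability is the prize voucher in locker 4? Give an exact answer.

1/2

Because the attendant chose which lockers to open without knowing where the prize voucher is, the choice is independent of the prize location. Learning that none of the 2 opened lockers holds the prize voucher simply rules out those 2 locations and leaves the remaining 2 lockers still equally likely by symmetry.
So P(the prize voucher in locker 4) = 1/2.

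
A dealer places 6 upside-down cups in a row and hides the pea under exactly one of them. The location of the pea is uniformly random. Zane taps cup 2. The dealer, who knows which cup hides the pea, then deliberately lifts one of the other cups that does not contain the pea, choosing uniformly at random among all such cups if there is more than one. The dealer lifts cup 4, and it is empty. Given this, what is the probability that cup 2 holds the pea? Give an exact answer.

Condition on the true location of the pea.
If it is under any of cups 1, 3, 5, and 6 (prior 1/6 each): the dealer has 4 equally likely choices, so probability 1/4; weight (1/6)·(1/4) = 1/24 each.
If it is under cup 2 (prior 1/6): the dealer has 5 equally likely choices, so probability 1/5; weight (1/6)·(1/5) = 1/30.
If it is under cup 4 (prior 1/6): the dealer opened cup 4, so this case is ruled out; weight (1/6)·0 = 0.
The weights sum to 1/5.
So P(the pea under cup 2 | the dealer opened cup 4) = (1/30) / (1/5) = 1/6.

1/6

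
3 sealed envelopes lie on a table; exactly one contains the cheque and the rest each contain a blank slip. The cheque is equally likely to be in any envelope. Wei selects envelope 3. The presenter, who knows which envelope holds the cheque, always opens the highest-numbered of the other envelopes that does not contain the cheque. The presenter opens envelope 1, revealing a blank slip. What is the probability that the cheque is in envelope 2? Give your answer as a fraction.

Consider each possible location of the cheque in turn.
If it is in envelope 1 (prior 1/3): the presenter opened envelope 1, so this case is ruled out; weight (1/3)·0 = 0.
If it is in envelope 2 (prior 1/3): envelope 1 is the highest-numbered option available, probability 1; weight (1/3)·1 = 1/3.
If it is in envelope 3 (prior 1/3): the presenter would have opened envelope 2 instead, probability 0; weight (1/3)·0 = 0.
The weights sum to 1/3.
So P(the cheque in envelope 2 | the presenter opened envelope 1) = (1/3) / (1/3) = 1.

1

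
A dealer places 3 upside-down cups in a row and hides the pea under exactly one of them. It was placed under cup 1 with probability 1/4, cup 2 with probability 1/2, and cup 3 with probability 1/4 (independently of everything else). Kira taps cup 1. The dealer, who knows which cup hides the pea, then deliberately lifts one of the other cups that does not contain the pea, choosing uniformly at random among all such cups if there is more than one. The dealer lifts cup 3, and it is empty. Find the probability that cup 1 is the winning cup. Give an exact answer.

1/5

Apply Bayes' rule, conditioning on where the pea actually is.
If it is under cup 1 (prior 1/4): the dealer has 2 equally likely choices, so probability 1/2; weight (1/4)·(1/2) = 1/8.
If it is under cup 2 (prior 1/2): the dealer has no choice, probability 1; weight (1/2)·1 = 1/2.
If it is under cup 3 (prior 1/4): the dealer opened cup 3, so this case is ruled out; weight (1/4)·0 = 0.
The weights sum to 5/8.
So P(the pea under cup 1 | the dealer opened cup 3) = (1/8) / (5/8) = 1/5.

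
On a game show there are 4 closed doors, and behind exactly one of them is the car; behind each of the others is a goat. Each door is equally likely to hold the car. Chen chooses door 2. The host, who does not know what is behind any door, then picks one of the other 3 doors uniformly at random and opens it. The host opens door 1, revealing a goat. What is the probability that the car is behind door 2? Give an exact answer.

1/3

Because the host chose which door to open without knowing where the car is, the choice is independent of the prize location. Learning that door 1 does not hold the car simply rules out that one location and leaves the remaining 3 doors still equally likely by symmetry.
So P(the car behind door 2) = 1/3.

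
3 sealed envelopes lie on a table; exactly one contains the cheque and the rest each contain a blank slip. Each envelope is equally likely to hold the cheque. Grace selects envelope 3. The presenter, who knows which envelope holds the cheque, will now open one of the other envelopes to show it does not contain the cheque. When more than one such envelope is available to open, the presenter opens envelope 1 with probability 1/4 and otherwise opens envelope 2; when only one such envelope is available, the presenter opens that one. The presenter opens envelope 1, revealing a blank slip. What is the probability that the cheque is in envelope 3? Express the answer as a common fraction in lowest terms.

Consider each possible location of the cheque in turn.
If it is in envelope 1 (prior 1/3): the presenter opened envelope 1, so this case is ruled out; weight (1/3)·0 = 0.
If it is in envelope 2 (prior 1/3): only envelope 1 is available, probability 1; weight (1/3)·1 = 1/3.
If it is in envelope 3 (prior 1/3): envelope 1 is available, opened with probability 1/4; weight (1/3)·(1/4) = 1/12.
The weights sum to 5/12.
So P(the cheque in envelope 3 | the presenter opened envelope 1) = (1/12) / (5/12) = 1/5.

1/5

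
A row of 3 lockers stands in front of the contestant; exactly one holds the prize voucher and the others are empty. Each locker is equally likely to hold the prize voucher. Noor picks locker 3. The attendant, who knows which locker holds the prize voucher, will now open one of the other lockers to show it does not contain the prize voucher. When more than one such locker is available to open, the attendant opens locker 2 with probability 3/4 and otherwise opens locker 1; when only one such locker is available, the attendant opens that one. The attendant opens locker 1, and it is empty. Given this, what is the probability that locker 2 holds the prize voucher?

Consider each possible location of the prize voucher in turn.
If it is in locker 1 (prior 1/3): the attendant opened locker 1, so this case is ruled out; weight (1/3)·0 = 0.
If it is in locker 2 (prior 1/3): only locker 1 is available, probability 1; weight (1/3)·1 = 1/3.
If it is in locker 3 (prior 1/3): locker 2 is available but not opened, probability 1/4; weight (1/3)·(1/4) = 1/12.
The weights sum to 5/12.
So P(the prize voucher in locker 2 | the attendant opened locker 1) = (1/3) / (5/12) = 4/5.

4/5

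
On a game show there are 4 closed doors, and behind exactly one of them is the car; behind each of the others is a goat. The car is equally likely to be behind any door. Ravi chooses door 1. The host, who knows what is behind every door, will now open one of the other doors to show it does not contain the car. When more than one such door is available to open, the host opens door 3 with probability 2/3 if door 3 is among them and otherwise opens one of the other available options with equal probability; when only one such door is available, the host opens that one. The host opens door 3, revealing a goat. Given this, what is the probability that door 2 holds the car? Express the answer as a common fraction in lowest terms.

Consider each possible location of the car in turn.
If it is behind any of doors 1, 2, and 4 (prior 1/4 each): door 3 is available, opened with probability 2/3; weight (1/4)·(2/3) = 1/6 each.
If it is behind door 3 (prior 1/4): the host opened door 3, so this case is ruled out; weight (1/4)·0 = 0.
The weights sum to 1/2.
So P(the car behind door 2 | the host opened door 3) = (1/6) / (1/2) = 1/3.

1/3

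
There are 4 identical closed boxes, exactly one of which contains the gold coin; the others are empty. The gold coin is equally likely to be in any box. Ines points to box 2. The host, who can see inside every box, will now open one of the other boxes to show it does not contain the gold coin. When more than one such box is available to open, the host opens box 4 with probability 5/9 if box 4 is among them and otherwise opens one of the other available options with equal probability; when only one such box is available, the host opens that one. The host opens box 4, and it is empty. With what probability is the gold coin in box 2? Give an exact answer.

Condition on the true location of the gold coin.
If it is in any of boxes 1, 2, and 3 (prior 1/4 each): box 4 is available, opened with probability 5/9; weight (1/4)·(5/9) = 5/36 each.
If it is in box 4 (prior 1/4): the host opened box 4, so this case is ruled out; weight (1/4)·0 = 0.
The weights sum to 5/12.
So P(the gold coin in box 2 | the host opened box 4) = (5/36) / (5/12) = 1/3.

1/3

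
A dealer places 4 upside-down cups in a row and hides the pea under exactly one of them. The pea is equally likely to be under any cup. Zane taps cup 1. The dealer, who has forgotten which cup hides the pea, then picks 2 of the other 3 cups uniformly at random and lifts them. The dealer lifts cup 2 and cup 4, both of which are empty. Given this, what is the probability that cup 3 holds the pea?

1/2

Because the dealer chose which cups to lift without knowing where the pea is, the choice is independent of the prize location. Learning that none of the 2 opened cups holds the pea simply rules out those 2 locations and leaves the remaining 2 cups still equally likely by symmetry.
So P(the pea under cup 3) = 1/2.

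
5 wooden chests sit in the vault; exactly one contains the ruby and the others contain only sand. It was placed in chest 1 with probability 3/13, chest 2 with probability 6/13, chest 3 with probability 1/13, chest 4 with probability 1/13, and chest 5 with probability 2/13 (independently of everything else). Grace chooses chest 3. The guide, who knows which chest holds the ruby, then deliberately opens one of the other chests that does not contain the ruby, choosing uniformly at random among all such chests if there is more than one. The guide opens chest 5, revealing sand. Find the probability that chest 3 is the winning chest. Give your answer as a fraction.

3/43

Condition on the true location of the ruby.
If it is in chest 1 (prior 3/13): the guide has 3 equally likely choices, so probability 1/3; weight (3/13)·(1/3) = 1/13.
If it is in chest 2 (prior 6/13): the guide has 3 equally likely choices, so probability 1/3; weight (6/13)·(1/3) = 2/13.
If it is in chest 3 (prior 1/13): the guide has 4 equally likely choices, so probability 1/4; weight (1/13)·(1/4) = 1/52.
If it is in chest 4 (prior 1/13): the guide has 3 equally likely choices, so probability 1/3; weight (1/13)·(1/3) = 1/39.
If it is in chest 5 (prior 2/13): the guide opened chest 5, so this case is ruled out; weight (2/13)·0 = 0.
The weights sum to 43/156.
So P(the ruby in chest 3 | the guide opened chest 5) = (1/52) / (43/156) = 3/43.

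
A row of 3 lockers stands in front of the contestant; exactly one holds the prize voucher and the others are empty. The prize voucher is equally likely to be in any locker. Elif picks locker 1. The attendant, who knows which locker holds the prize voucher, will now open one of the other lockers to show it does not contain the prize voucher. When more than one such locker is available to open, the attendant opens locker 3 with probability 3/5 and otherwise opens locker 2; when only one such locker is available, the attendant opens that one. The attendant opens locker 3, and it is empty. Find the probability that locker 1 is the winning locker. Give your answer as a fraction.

Condition on the true location of the prize voucher.
If it is in locker 1 (prior 1/3): locker 3 is available, opened with probability 3/5; weight (1/3)·(3/5) = 1/5.
If it is in locker 2 (prior 1/3): only locker 3 is available, probability 1; weight (1/3)·1 = 1/3.
If it is in locker 3 (prior 1/3): the attendant opened locker 3, so this case is ruled out; weight (1/3)·0 = 0.
The weights sum to 8/15.
So P(the prize voucher in locker 1 | the attendant opened locker 3) = (1/5) / (8/15) = 3/8.

3/8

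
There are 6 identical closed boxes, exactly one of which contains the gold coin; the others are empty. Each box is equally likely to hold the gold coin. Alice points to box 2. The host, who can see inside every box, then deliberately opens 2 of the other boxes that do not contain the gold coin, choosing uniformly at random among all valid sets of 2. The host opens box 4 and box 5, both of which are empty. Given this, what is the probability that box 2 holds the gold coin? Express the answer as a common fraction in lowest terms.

1/6

Condition on the true location of the gold coin.
If it is in any of boxes 1, 3, and 6 (prior 1/6 each): the host has 6 equally likely choices, so probability 1/6; weight (1/6)·(1/6) = 1/36 each.
If it is in box 2 (prior 1/6): the host has 10 equally likely choices, so probability 1/10; weight (1/6)·(1/10) = 1/60.
If it is in either of boxes 4 and 5 (prior 1/6 each): that box was opened and seen not to hold the prize — ruled out; weight (1/6)·0 = 0 each.
The weights sum to 1/10.
So P(the gold coin in box 2 | the host opened box 4 and box 5) = (1/60) / (1/10) = 1/6.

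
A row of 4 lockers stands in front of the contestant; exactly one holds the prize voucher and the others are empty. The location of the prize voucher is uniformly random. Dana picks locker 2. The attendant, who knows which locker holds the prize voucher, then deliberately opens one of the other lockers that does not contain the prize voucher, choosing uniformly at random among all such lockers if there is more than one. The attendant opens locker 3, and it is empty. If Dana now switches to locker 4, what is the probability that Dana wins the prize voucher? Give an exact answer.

Apply Bayes' rule, conditioning on where the prize voucher actually is.
If it is in either of lockers 1 and 4 (prior 1/4 each): the attendant has 2 equally likely choices, so probability 1/2; weight (1/4)·(1/2) = 1/8 each.
If it is in locker 2 (prior 1/4): the attendant has 3 equally likely choices, so probability 1/3; weight (1/4)·(1/3) = 1/12.
If it is in locker 3 (prior 1/4): the attendant opened locker 3, so this case is ruled out; weight (1/4)·0 = 0.
The weights sum to 1/3.
So P(the prize voucher in locker 4 | the attendant opened locker 3) = (1/8) / (1/3) = 3/8.

3/8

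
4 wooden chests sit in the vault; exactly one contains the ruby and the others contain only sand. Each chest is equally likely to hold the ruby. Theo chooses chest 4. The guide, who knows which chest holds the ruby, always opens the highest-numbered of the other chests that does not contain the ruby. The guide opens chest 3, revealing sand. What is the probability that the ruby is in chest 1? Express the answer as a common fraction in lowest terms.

Consider each possible location of the ruby in turn.
If it is in any of chests 1, 2, and 4 (prior 1/4 each): chest 3 is the highest-numbered option available, probability 1; weight (1/4)·1 = 1/4 each.
If it is in chest 3 (prior 1/4): the guide opened chest 3, so this case is ruled out; weight (1/4)·0 = 0.
The weights sum to 3/4.
So P(the ruby in chest 1 | the guide opened chest 3) = (1/4) / (3/4) = 1/3.

1/3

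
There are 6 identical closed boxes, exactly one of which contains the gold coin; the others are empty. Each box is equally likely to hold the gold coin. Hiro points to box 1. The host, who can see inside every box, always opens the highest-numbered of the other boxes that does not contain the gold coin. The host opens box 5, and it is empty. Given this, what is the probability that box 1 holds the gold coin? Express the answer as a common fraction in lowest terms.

0

Consider each possible location of the gold coin in turn.
If it is in any of boxes 1, 2, 3, and 4 (prior 1/6 each): the host would have opened box 6 instead, probability 0; weight (1/6)·0 = 0 each.
If it is in box 5 (prior 1/6): the host opened box 5, so this case is ruled out; weight (1/6)·0 = 0.
If it is in box 6 (prior 1/6): box 5 is the highest-numbered option available, probability 1; weight (1/6)·1 = 1/6.
The weights sum to 1/6.
So P(the gold coin in box 1 | the host opened box 5) = 0 / (1/6) = 0.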